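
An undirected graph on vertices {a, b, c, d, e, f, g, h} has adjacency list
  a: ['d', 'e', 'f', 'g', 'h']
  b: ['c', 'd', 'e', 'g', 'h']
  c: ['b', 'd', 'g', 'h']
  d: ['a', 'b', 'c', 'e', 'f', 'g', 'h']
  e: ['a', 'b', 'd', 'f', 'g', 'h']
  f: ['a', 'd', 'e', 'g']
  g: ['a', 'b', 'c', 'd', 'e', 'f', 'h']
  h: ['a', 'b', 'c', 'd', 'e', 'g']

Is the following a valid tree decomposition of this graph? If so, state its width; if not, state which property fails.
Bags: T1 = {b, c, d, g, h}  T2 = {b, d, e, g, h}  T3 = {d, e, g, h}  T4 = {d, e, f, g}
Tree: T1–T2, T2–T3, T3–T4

No — vertex a appears in no bag.

A tree decomposition must satisfy three properties: every vertex lies in some bag; for every edge, both endpoints lie together in some bag; and for every vertex, the bags containing it form a connected subtree. Here vertex a appears in no bag, so the decomposition is invalid.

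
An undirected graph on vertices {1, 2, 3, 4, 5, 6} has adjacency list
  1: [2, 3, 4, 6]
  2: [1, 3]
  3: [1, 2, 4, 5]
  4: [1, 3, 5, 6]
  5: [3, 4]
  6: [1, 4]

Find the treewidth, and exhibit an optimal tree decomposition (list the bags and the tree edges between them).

Each bag holds 3 vertices, so the decomposition has width 2, which upper-bounds the treewidth. Conversely, {1, 2, 3} is a clique of size 3, and the vertices of any clique must share a bag in every tree decomposition; so some bag has ≥ 3 vertices and tw(G) ≥ 2. Hence tw(G) = 2 exactly.

Treewidth 2.
One optimal decomposition is:
Bags: B1 = {1, 3, 4}  B2 = {3, 4, 5}  B3 = {1, 2, 3}  B4 = {1, 4, 6}
Tree: B1–B2, B1–B3, B1–B4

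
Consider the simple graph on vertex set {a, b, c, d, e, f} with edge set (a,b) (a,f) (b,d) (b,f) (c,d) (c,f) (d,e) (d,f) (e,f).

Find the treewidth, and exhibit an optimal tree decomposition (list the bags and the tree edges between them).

Every bag has size at most 3, so the width is 3 − 1 = 2 and tw(G) ≤ 2. Conversely, {d, e, f} is a clique of size 3, and the vertices of any clique must share a bag in every tree decomposition; so some bag has ≥ 3 vertices and tw(G) ≥ 2. The upper and lower bounds meet at 2, so that is the treewidth.

Treewidth 2.
Bags: B1 = {d, e, f}  B2 = {b, d, f}  B3 = {c, d, f}  B4 = {a, b, f}
Tree: B1–B2, B2–B3, B2–B4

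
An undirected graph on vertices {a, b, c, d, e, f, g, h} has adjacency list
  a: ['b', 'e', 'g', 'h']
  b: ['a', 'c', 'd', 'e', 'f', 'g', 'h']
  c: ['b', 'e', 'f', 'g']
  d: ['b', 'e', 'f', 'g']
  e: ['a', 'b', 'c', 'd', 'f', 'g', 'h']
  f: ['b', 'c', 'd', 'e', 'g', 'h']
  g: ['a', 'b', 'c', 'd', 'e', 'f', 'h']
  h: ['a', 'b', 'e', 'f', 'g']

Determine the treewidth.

A width-4 tree decomposition is:
Bags: B1 = {b, e, f, g, h}  B2 = {b, d, e, f, g}  B3 = {a, b, e, g, h}  B4 = {b, c, e, f, g}
Tree: B1–B2, B1–B3, B2–B4
Each bag holds 5 vertices, so the decomposition has width 4, which upper-bounds the treewidth. Conversely, {a, b, e, g, h} is a clique of size 5, and the vertices of any clique must share a bag in every tree decomposition; so some bag has ≥ 5 vertices and tw(G) ≥ 4. Hence tw(G) = 4 exactly.

4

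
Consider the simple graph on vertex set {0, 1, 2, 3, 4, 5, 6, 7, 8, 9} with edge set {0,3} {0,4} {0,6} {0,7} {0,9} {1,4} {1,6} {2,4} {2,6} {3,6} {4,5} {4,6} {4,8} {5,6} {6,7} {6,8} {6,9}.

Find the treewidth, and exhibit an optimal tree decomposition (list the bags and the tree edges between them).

Each bag holds 3 vertices, so the decomposition has width 2, which upper-bounds the treewidth. On the other hand G contains the 3-clique {0, 6, 9}. A clique must lie in a single bag of any decomposition, so no decomposition can have width below 2. Therefore the treewidth is 2.

Treewidth 2.
One such decomposition:
Bags: B1 = {4, 5, 6}  B2 = {4, 6, 8}  B3 = {0, 4, 6}  B4 = {2, 4, 6}  B5 = {0, 6, 7}  B6 = {1, 4, 6}  B7 = {0, 3, 6}  B8 = {0, 6, 9}
Tree: B1–B2, B1–B3, B3–B4, B3–B5, B3–B6, B5–B7, B5–B8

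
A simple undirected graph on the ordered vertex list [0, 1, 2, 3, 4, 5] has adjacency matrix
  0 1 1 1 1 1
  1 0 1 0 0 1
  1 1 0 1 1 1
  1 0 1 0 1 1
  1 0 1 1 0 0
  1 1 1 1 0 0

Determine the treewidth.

A width-3 tree decomposition is:
Bags: B1 = {0, 2, 3, 5}  B2 = {0, 2, 3, 4}  B3 = {0, 1, 2, 5}
Tree: B1–B2, B1–B3
The largest bag has 4 vertices, giving width 3; this decomposition certifies tw(G) ≤ 3. On the other hand G contains the 4-clique {0, 1, 2, 5}. A clique must lie in a single bag of any decomposition, so no decomposition can have width below 3. Combining the bounds, tw(G) = 3.

3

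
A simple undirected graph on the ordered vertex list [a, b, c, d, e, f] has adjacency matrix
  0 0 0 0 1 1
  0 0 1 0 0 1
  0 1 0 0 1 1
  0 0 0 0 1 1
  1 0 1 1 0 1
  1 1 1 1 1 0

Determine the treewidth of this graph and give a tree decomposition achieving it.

Treewidth 2.
One optimal decomposition is:
Bags: B1 = {d, e, f}  B2 = {c, e, f}  B3 = {a, e, f}  B4 = {b, c, f}
Tree: B1–B2, B2–B3, B2–B4

The largest bag has 3 vertices, giving width 2; this decomposition certifies tw(G) ≤ 2. On the other hand G contains the 3-clique {d, e, f}. A clique must lie in a single bag of any decomposition, so no decomposition can have width below 2. Therefore the treewidth is 2.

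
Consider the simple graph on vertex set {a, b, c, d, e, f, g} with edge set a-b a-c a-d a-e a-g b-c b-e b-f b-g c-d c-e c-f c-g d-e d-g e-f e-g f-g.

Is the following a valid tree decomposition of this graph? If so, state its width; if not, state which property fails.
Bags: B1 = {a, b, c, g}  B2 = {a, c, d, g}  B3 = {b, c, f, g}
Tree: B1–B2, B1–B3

A tree decomposition must satisfy three properties: every vertex lies in some bag; for every edge, both endpoints lie together in some bag; and for every vertex, the bags containing it form a connected subtree. Here vertex e appears in no bag, so the decomposition is invalid.

No — vertex e appears in no bag.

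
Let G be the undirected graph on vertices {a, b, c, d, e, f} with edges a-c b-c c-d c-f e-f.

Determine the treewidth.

A width-1 tree decomposition is:
Bags: B1 = {e, f}  B2 = {c, f}  B3 = {b, c}  B4 = {a, c}  B5 = {c, d}
Tree: B1–B2, B2–B3, B2–B4, B2–B5
Every bag has size at most 2, so the width is 2 − 1 = 1 and tw(G) ≤ 1. Since G has at least one edge (e.g. e–f), it is not an edgeless graph, so tw(G) ≥ 1. The upper and lower bounds meet at 1, so that is the treewidth.

1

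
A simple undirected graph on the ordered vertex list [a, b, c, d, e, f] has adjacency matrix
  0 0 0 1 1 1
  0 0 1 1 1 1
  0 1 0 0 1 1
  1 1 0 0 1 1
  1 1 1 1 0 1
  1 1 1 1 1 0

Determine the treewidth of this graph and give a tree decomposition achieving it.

Every bag has size at most 4, so the width is 4 − 1 = 3 and tw(G) ≤ 3. For the lower bound, the 4 vertices {a, d, e, f} are pairwise adjacent, and any tree decomposition puts a clique entirely inside one bag — forcing width ≥ 3. The upper and lower bounds meet at 3, so that is the treewidth.

Treewidth 3.
One such decomposition:
Bags: B1 = {a, d, e, f}  B2 = {b, d, e, f}  B3 = {b, c, e, f}
Tree: B1–B2, B2–B3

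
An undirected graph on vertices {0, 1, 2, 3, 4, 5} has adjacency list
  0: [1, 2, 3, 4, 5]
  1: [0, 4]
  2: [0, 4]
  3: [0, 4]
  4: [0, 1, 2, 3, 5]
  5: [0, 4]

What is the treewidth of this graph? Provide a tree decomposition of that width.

Treewidth 2.
One such decomposition:
Bags: B1 = {0, 2, 4}  B2 = {0, 1, 4}  B3 = {0, 3, 4}  B4 = {0, 4, 5}
Tree: B1–B2, B1–B3, B3–B4

The largest bag has 3 vertices, giving width 2; this decomposition certifies tw(G) ≤ 2. Conversely, {0, 1, 4} is a clique of size 3, and the vertices of any clique must share a bag in every tree decomposition; so some bag has ≥ 3 vertices and tw(G) ≥ 2. Therefore the treewidth is 2.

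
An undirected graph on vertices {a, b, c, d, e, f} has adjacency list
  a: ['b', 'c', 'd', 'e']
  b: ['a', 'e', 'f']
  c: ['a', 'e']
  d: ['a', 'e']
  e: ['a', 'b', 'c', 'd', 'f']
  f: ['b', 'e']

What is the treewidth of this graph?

A width-2 tree decomposition is:
Bags: B1 = {a, c, e}  B2 = {a, b, e}  B3 = {b, e, f}  B4 = {a, d, e}
Tree: B1–B2, B2–B3, B1–B4
Every bag has size at most 3, so the width is 3 − 1 = 2 and tw(G) ≤ 2. On the other hand G contains the 3-clique {a, d, e}. A clique must lie in a single bag of any decomposition, so no decomposition can have width below 2. Therefore the treewidth is 2.

2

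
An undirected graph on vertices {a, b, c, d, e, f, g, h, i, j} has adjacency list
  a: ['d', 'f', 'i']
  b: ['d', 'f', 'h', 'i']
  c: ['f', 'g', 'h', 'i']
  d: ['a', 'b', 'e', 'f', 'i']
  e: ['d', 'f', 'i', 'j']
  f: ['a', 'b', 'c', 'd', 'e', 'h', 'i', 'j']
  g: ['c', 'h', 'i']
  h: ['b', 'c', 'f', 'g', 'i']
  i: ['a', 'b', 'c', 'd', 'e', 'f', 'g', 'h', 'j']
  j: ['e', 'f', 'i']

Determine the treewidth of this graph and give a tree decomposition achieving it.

Treewidth 3.
One optimal decomposition is:
Bags: B1 = {c, f, h, i}  B2 = {b, f, h, i}  B3 = {b, d, f, i}  B4 = {c, g, h, i}  B5 = {a, d, f, i}  B6 = {d, e, f, i}  B7 = {e, f, i, j}
Tree: B1–B2, B2–B3, B1–B4, B3–B5, B3–B6, B6–B7

Each bag holds 4 vertices, so the decomposition has width 3, which upper-bounds the treewidth. On the other hand G contains the 4-clique {c, g, h, i}. A clique must lie in a single bag of any decomposition, so no decomposition can have width below 3. Hence tw(G) = 3 exactly.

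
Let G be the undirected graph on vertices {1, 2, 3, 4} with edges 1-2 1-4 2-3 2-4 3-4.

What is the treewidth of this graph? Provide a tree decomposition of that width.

Each bag holds 3 vertices, so the decomposition has width 2, which upper-bounds the treewidth. Conversely, {1, 2, 4} is a clique of size 3, and the vertices of any clique must share a bag in every tree decomposition; so some bag has ≥ 3 vertices and tw(G) ≥ 2. Hence tw(G) = 2 exactly.

Treewidth 2.
One optimal decomposition is:
Bags: B1 = {1, 2, 4}  B2 = {2, 3, 4}
Tree: B1–B2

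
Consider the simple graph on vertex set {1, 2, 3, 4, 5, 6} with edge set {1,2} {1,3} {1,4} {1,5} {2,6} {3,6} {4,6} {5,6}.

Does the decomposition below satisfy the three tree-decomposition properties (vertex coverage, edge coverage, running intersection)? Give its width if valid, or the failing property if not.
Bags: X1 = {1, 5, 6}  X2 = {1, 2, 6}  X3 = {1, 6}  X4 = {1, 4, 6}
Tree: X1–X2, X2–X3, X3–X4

A tree decomposition must satisfy three properties: every vertex lies in some bag; for every edge, both endpoints lie together in some bag; and for every vertex, the bags containing it form a connected subtree. Here vertex 3 appears in no bag, so the decomposition is invalid.

No — vertex 3 appears in no bag.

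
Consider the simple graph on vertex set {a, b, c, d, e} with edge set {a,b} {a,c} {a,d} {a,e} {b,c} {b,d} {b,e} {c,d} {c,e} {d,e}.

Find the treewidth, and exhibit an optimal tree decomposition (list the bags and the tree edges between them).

Treewidth 4.
Bags: B1 = {a, b, c, d, e}
Tree: (single bag)

With just one bag of size 5, the width is 5 − 1 = 4, so tw(G) ≤ 4. Conversely, {a, b, c, d, e} is a clique of size 5, and the vertices of any clique must share a bag in every tree decomposition; so some bag has ≥ 5 vertices and tw(G) ≥ 4. The upper and lower bounds meet at 4, so that is the treewidth.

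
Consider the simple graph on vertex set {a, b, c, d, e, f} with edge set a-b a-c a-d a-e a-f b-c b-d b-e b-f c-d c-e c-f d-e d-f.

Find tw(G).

A width-4 tree decomposition is:
Bags: B1 = {a, b, c, d, f}  B2 = {a, b, c, d, e}
Tree: B1–B2
Each bag holds 5 vertices, so the decomposition has width 4, which upper-bounds the treewidth. On the other hand G contains the 5-clique {a, b, c, d, e}. A clique must lie in a single bag of any decomposition, so no decomposition can have width below 4. The upper and lower bounds meet at 4, so that is the treewidth.

4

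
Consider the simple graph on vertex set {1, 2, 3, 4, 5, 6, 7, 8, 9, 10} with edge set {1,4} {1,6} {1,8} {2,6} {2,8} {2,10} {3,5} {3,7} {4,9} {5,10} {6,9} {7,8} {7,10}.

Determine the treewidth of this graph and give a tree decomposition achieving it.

Every bag has size at most 3, so the width is 3 − 1 = 2 and tw(G) ≤ 2. Since 5–3–7–10–5 is a cycle in G, G is not acyclic. Forests are exactly the graphs of treewidth ≤ 1, so tw(G) ≥ 2. Hence tw(G) = 2 exactly.

Treewidth 2.
One such decomposition:
Bags: B1 = {3, 5, 10}  B2 = {3, 7, 10}  B3 = {2, 7, 10}  B4 = {2, 7, 8}  B5 = {2, 6, 8}  B6 = {1, 6, 8}  B7 = {1, 6, 9}  B8 = {1, 4, 9}
Tree: B1–B2, B2–B3, B3–B4, B4–B5, B5–B6, B6–B7, B7–B8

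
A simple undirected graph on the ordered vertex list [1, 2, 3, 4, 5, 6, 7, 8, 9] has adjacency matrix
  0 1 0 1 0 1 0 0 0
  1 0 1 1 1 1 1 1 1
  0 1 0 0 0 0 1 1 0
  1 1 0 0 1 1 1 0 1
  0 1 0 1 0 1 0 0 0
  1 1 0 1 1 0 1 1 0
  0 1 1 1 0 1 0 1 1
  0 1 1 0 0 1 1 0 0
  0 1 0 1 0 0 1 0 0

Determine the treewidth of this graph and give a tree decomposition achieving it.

The largest bag has 4 vertices, giving width 3; this decomposition certifies tw(G) ≤ 3. For the lower bound, the 4 vertices {2, 3, 7, 8} are pairwise adjacent, and any tree decomposition puts a clique entirely inside one bag — forcing width ≥ 3. Combining the bounds, tw(G) = 3.

Treewidth 3.
One such decomposition:
Bags: B1 = {2, 4, 6, 7}  B2 = {2, 4, 5, 6}  B3 = {2, 4, 7, 9}  B4 = {1, 2, 4, 6}  B5 = {2, 6, 7, 8}  B6 = {2, 3, 7, 8}
Tree: B1–B2, B1–B3, B2–B4, B1–B5, B5–B6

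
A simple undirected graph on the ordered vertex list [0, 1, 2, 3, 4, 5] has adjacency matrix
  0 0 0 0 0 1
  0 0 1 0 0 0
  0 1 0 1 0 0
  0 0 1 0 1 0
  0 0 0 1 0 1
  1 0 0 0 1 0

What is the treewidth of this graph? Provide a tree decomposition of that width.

Every bag has size at most 2, so the width is 2 − 1 = 1 and tw(G) ≤ 1. Since G has at least one edge (e.g. 0–5), it is not an edgeless graph, so tw(G) ≥ 1. Therefore the treewidth is 1.

Treewidth 1.
One optimal decomposition is:
Bags: B1 = {0, 5}  B2 = {4, 5}  B3 = {3, 4}  B4 = {2, 3}  B5 = {1, 2}
Tree: B1–B2, B2–B3, B3–B4, B4–B5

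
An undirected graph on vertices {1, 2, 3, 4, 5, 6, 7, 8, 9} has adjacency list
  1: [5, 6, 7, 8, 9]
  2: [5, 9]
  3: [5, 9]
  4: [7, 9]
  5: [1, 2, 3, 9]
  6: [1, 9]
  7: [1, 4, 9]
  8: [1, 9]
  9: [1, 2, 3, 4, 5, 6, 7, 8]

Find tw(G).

A width-2 tree decomposition is:
Bags: B1 = {1, 7, 9}  B2 = {1, 5, 9}  B3 = {1, 6, 9}  B4 = {4, 7, 9}  B5 = {3, 5, 9}  B6 = {2, 5, 9}  B7 = {1, 8, 9}
Tree: B1–B2, B1–B3, B1–B4, B2–B5, B2–B6, B3–B7
Every bag has size at most 3, so the width is 3 − 1 = 2 and tw(G) ≤ 2. For the lower bound, the 3 vertices {1, 8, 9} are pairwise adjacent, and any tree decomposition puts a clique entirely inside one bag — forcing width ≥ 2. Hence tw(G) = 2 exactly.

2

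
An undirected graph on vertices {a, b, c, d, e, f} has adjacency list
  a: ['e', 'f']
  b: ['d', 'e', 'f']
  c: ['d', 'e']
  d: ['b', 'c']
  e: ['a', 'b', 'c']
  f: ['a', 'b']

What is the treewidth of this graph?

A width-2 tree decomposition is:
Bags: B1 = {a, e, f}  B2 = {b, e, f}  B3 = {b, c, e}  B4 = {b, c, d}
Tree: B1–B2, B2–B3, B3–B4
The largest bag has 3 vertices, giving width 2; this decomposition certifies tw(G) ≤ 2. Since a–f–b–e–a is a cycle in G, G is not acyclic. Forests are exactly the graphs of treewidth ≤ 1, so tw(G) ≥ 2. The upper and lower bounds meet at 2, so that is the treewidth.

2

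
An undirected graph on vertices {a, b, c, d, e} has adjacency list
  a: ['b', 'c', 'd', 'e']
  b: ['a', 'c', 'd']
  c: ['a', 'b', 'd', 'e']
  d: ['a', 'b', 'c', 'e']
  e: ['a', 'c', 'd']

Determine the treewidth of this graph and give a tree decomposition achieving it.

Each bag holds 4 vertices, so the decomposition has width 3, which upper-bounds the treewidth. On the other hand G contains the 4-clique {a, c, d, e}. A clique must lie in a single bag of any decomposition, so no decomposition can have width below 3. The upper and lower bounds meet at 3, so that is the treewidth.

Treewidth 3.
One optimal decomposition is:
Bags: B1 = {a, b, c, d}  B2 = {a, c, d, e}
Tree: B1–B2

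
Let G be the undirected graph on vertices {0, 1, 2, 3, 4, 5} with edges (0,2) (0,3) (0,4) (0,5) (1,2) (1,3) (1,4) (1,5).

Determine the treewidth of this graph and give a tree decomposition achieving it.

Treewidth 2.
One optimal decomposition is:
Bags: B1 = {0, 1, 5}  B2 = {0, 1, 4}  B3 = {0, 1, 3}  B4 = {0, 1, 2}
Tree: B1–B2, B2–B3, B3–B4

The largest bag has 3 vertices, giving width 2; this decomposition certifies tw(G) ≤ 2. Since 0–5–1–4–0 is a cycle in G, G is not acyclic. Forests are exactly the graphs of treewidth ≤ 1, so tw(G) ≥ 2. Hence tw(G) = 2 exactly.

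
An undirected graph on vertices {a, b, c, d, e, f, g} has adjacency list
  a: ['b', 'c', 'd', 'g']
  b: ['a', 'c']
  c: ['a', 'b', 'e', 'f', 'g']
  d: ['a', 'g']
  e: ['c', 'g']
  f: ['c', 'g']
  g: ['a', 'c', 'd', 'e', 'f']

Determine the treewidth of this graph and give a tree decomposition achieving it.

Treewidth 2.
One optimal decomposition is:
Bags: B1 = {c, e, g}  B2 = {a, c, g}  B3 = {a, d, g}  B4 = {a, b, c}  B5 = {c, f, g}
Tree: B1–B2, B2–B3, B2–B4, B2–B5

Each bag holds 3 vertices, so the decomposition has width 2, which upper-bounds the treewidth. For the lower bound, the 3 vertices {a, d, g} are pairwise adjacent, and any tree decomposition puts a clique entirely inside one bag — forcing width ≥ 2. The upper and lower bounds meet at 2, so that is the treewidth.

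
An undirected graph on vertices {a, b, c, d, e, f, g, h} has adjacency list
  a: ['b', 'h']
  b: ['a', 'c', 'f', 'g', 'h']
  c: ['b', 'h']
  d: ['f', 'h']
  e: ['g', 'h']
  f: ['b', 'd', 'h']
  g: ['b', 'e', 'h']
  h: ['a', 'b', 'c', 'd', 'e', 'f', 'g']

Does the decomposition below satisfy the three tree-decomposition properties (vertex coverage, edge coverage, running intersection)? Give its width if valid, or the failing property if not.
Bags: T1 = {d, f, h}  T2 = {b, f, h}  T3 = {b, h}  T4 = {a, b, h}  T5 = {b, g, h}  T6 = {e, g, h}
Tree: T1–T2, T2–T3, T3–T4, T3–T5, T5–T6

No — vertex c appears in no bag.

A tree decomposition must satisfy three properties: every vertex lies in some bag; for every edge, both endpoints lie together in some bag; and for every vertex, the bags containing it form a connected subtree. Here vertex c appears in no bag, so the decomposition is invalid.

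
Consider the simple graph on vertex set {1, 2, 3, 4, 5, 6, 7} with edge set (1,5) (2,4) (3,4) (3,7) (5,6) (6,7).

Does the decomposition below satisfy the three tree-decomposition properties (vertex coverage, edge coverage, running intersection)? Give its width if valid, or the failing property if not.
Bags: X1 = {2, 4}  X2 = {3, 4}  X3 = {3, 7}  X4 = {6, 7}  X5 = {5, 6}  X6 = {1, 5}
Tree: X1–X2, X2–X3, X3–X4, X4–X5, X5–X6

Every vertex of G appears in some bag (union = {1, 2, 3, 4, 5, 6, 7}); every edge is covered by a bag; and for each vertex v the set of bags containing v is connected in the bag tree. The decomposition is therefore valid. The largest bag has 2 vertices, so the width is 1.

Yes; width 1.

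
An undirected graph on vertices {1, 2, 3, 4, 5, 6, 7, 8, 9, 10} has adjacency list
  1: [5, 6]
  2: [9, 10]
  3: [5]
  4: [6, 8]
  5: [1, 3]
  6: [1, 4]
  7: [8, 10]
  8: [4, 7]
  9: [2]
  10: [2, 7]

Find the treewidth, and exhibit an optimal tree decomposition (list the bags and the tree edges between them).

The largest bag has 2 vertices, giving width 1; this decomposition certifies tw(G) ≤ 1. G has an edge, so its treewidth is at least 1. Hence tw(G) = 1 exactly.

Treewidth 1.
Bags: B1 = {3, 5}  B2 = {1, 5}  B3 = {1, 6}  B4 = {4, 6}  B5 = {4, 8}  B6 = {7, 8}  B7 = {7, 10}  B8 = {2, 10}  B9 = {2, 9}
Tree: B1–B2, B2–B3, B3–B4, B4–B5, B5–B6, B6–B7, B7–B8, B8–B9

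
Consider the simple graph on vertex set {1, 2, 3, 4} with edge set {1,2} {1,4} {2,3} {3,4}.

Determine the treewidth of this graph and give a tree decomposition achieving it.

Treewidth 2.
One such decomposition:
Bags: B1 = {1, 2, 3}  B2 = {1, 3, 4}
Tree: B1–B2

Every bag has size at most 3, so the width is 3 − 1 = 2 and tw(G) ≤ 2. The edges 1–2–3–4–1 form a cycle, so G is not a tree and its treewidth is at least 2. Combining the bounds, tw(G) = 2.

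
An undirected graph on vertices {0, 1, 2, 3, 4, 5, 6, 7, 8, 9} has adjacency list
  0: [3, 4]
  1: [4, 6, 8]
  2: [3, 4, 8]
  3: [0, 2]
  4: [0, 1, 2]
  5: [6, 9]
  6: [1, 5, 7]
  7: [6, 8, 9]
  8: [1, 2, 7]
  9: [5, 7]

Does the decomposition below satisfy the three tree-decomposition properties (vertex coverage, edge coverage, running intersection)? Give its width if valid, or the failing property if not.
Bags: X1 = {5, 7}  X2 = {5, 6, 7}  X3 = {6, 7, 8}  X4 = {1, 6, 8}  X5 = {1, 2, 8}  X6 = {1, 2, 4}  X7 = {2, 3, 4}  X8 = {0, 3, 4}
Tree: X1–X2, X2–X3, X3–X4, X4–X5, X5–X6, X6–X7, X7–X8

A tree decomposition must satisfy three properties: every vertex lies in some bag; for every edge, both endpoints lie together in some bag; and for every vertex, the bags containing it form a connected subtree. Here vertex 9 appears in no bag, so the decomposition is invalid.

No — vertex 9 appears in no bag.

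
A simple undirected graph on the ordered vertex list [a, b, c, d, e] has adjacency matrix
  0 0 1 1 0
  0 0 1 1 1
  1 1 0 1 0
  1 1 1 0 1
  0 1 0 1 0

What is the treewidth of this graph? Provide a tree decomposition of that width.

The largest bag has 3 vertices, giving width 2; this decomposition certifies tw(G) ≤ 2. Conversely, {b, d, e} is a clique of size 3, and the vertices of any clique must share a bag in every tree decomposition; so some bag has ≥ 3 vertices and tw(G) ≥ 2. Therefore the treewidth is 2.

Treewidth 2.
One such decomposition:
Bags: B1 = {b, d, e}  B2 = {b, c, d}  B3 = {a, c, d}
Tree: B1–B2, B2–B3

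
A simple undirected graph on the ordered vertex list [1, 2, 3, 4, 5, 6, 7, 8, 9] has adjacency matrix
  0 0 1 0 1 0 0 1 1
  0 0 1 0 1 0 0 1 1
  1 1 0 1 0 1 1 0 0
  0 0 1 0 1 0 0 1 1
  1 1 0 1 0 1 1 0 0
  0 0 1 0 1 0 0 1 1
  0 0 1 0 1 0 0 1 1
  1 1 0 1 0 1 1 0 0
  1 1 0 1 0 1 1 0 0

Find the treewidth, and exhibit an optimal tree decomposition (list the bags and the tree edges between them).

Treewidth 4.
One such decomposition:
Bags: B1 = {2, 3, 5, 8, 9}  B2 = {3, 4, 5, 8, 9}  B3 = {1, 3, 5, 8, 9}  B4 = {3, 5, 7, 8, 9}  B5 = {3, 5, 6, 8, 9}
Tree: B1–B2, B2–B3, B3–B4, B4–B5

Each bag holds 5 vertices, so the decomposition has width 4, which upper-bounds the treewidth. For the lower bound: the 5 vertex sets {2,9}, {4,5}, {1,8}, {3}, {7} are disjoint, each induces a connected subgraph, and every pair is joined by at least one edge of G. Contracting each set to a single vertex therefore yields K_{5} as a minor, and since treewidth is minor-monotone, tw(G) ≥ tw(K_{5}) = 4. Combining the bounds, tw(G) = 4.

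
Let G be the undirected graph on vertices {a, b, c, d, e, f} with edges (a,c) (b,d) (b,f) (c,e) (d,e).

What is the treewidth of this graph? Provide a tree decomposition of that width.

Every bag has size at most 2, so the width is 2 − 1 = 1 and tw(G) ≤ 1. Since G has at least one edge (e.g. f–b), it is not an edgeless graph, so tw(G) ≥ 1. The upper and lower bounds meet at 1, so that is the treewidth.

Treewidth 1.
One optimal decomposition is:
Bags: B1 = {b, f}  B2 = {b, d}  B3 = {d, e}  B4 = {c, e}  B5 = {a, c}
Tree: B1–B2, B2–B3, B3–B4, B4–B5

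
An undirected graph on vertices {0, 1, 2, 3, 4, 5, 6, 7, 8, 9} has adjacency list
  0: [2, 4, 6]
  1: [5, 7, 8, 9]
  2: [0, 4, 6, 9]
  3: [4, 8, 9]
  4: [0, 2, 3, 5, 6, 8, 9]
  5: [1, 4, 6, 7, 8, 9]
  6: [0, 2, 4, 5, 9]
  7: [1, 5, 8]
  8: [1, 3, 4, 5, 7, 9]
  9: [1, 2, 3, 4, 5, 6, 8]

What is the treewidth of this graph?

A width-3 tree decomposition is:
Bags: B1 = {4, 5, 6, 9}  B2 = {4, 5, 8, 9}  B3 = {2, 4, 6, 9}  B4 = {1, 5, 8, 9}  B5 = {0, 2, 4, 6}  B6 = {1, 5, 7, 8}  B7 = {3, 4, 8, 9}
Tree: B1–B2, B1–B3, B2–B4, B3–B5, B4–B6, B2–B7
Each bag holds 4 vertices, so the decomposition has width 3, which upper-bounds the treewidth. On the other hand G contains the 4-clique {1, 5, 8, 9}. A clique must lie in a single bag of any decomposition, so no decomposition can have width below 3. Combining the bounds, tw(G) = 3.

3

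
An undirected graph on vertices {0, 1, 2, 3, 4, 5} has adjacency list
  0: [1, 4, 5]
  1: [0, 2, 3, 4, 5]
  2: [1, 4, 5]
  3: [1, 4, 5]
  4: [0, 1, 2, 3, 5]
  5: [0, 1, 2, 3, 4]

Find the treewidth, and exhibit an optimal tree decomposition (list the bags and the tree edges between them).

The largest bag has 4 vertices, giving width 3; this decomposition certifies tw(G) ≤ 3. On the other hand G contains the 4-clique {0, 1, 4, 5}. A clique must lie in a single bag of any decomposition, so no decomposition can have width below 3. The upper and lower bounds meet at 3, so that is the treewidth.

Treewidth 3.
One such decomposition:
Bags: B1 = {0, 1, 4, 5}  B2 = {1, 3, 4, 5}  B3 = {1, 2, 4, 5}
Tree: B1–B2, B1–B3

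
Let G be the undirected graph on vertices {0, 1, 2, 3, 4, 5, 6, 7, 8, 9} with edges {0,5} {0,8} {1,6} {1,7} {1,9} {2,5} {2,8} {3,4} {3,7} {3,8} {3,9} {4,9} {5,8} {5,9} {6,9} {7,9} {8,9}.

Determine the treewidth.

A width-2 tree decomposition is:
Bags: B1 = {5, 8, 9}  B2 = {3, 8, 9}  B3 = {3, 7, 9}  B4 = {2, 5, 8}  B5 = {0, 5, 8}  B6 = {1, 7, 9}  B7 = {1, 6, 9}  B8 = {3, 4, 9}
Tree: B1–B2, B2–B3, B1–B4, B4–B5, B3–B6, B6–B7, B3–B8
Every bag has size at most 3, so the width is 3 − 1 = 2 and tw(G) ≤ 2. On the other hand G contains the 3-clique {0, 5, 8}. A clique must lie in a single bag of any decomposition, so no decomposition can have width below 2. The upper and lower bounds meet at 2, so that is the treewidth.

2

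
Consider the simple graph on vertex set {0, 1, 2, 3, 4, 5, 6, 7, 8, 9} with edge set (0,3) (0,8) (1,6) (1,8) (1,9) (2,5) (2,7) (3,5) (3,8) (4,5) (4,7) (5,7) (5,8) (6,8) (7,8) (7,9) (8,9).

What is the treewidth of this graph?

2

A width-2 tree decomposition is:
Bags: B1 = {5, 7, 8}  B2 = {4, 5, 7}  B3 = {7, 8, 9}  B4 = {1, 8, 9}  B5 = {2, 5, 7}  B6 = {1, 6, 8}  B7 = {3, 5, 8}  B8 = {0, 3, 8}
Tree: B1–B2, B1–B3, B3–B4, B2–B5, B4–B6, B1–B7, B7–B8
Every bag has size at most 3, so the width is 3 − 1 = 2 and tw(G) ≤ 2. For the lower bound, the 3 vertices {0, 3, 8} are pairwise adjacent, and any tree decomposition puts a clique entirely inside one bag — forcing width ≥ 2. The upper and lower bounds meet at 2, so that is the treewidth.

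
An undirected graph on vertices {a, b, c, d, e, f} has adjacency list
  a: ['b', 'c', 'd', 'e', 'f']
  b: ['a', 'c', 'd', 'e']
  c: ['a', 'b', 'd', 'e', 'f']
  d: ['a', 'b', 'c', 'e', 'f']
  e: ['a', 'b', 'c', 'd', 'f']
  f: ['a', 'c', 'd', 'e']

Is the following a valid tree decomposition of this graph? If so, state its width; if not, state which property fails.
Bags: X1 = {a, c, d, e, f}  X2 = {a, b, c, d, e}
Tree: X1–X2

Every vertex of G appears in some bag (union = {a, b, c, d, e, f}); every edge is covered by a bag; and for each vertex v the set of bags containing v is connected in the bag tree. The decomposition is therefore valid. The largest bag has 5 vertices, so the width is 4.

Yes; width 4.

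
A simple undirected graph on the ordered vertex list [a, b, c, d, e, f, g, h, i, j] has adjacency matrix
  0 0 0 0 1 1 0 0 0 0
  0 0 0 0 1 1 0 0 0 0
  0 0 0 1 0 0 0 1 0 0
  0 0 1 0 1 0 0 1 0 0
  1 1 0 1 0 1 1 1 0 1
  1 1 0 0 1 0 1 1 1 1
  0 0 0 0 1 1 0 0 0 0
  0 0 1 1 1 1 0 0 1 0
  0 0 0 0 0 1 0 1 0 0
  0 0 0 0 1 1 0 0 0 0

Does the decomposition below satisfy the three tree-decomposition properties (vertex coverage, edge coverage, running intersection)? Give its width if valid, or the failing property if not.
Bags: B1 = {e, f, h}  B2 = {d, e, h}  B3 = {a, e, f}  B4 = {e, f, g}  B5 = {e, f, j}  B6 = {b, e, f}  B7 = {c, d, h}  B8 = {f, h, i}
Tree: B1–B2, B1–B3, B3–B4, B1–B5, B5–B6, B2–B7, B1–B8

Yes; width 2.

Every vertex of G appears in some bag (union = {a, b, c, d, e, f, g, h, i, j}); every edge is covered by a bag; and for each vertex v the set of bags containing v is connected in the bag tree. The decomposition is therefore valid. The largest bag has 3 vertices, so the width is 2.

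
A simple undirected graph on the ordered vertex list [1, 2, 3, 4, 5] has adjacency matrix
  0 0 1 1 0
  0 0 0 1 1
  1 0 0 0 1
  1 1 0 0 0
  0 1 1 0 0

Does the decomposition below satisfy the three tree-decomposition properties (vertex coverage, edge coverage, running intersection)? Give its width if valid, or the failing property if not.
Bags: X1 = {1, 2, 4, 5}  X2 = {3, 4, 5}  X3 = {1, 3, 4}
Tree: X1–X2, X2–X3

A tree decomposition must satisfy three properties: every vertex lies in some bag; for every edge, both endpoints lie together in some bag; and for every vertex, the bags containing it form a connected subtree. Here bags containing vertex 1 are not connected in the tree, so the decomposition is invalid.

No — bags containing vertex 1 are not connected in the tree.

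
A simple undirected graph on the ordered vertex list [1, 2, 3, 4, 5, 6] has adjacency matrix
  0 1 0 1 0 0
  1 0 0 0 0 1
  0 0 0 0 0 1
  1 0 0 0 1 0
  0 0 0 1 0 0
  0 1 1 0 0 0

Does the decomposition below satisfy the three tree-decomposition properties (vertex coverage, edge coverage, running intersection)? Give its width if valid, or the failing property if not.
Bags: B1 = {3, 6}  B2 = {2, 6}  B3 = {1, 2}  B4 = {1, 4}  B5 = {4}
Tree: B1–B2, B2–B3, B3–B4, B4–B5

A tree decomposition must satisfy three properties: every vertex lies in some bag; for every edge, both endpoints lie together in some bag; and for every vertex, the bags containing it form a connected subtree. Here vertex 5 appears in no bag, so the decomposition is invalid.

No — vertex 5 appears in no bag.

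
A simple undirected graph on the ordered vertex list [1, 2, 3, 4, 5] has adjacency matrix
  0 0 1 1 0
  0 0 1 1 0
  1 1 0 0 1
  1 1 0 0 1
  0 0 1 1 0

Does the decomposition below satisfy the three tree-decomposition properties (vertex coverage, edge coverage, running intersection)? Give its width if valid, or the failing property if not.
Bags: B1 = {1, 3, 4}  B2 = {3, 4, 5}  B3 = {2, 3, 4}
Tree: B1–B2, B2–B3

Yes; width 2.

Vertex coverage: the bags together contain {1, 2, 3, 4, 5}, the full vertex set. Edge coverage: each edge of G has both endpoints in at least one bag. Running intersection: for every vertex, the bags containing it form a connected subtree. All three properties hold, so this is a valid tree decomposition of width max|bag| − 1 = 2, and hence tw(G) ≤ 2.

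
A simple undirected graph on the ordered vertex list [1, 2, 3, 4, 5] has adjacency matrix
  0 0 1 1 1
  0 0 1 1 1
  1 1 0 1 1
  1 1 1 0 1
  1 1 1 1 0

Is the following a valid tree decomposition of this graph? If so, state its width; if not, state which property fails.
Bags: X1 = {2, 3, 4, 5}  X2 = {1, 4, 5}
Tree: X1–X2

No — edge (3,1) lies in no bag.

A tree decomposition must satisfy three properties: every vertex lies in some bag; for every edge, both endpoints lie together in some bag; and for every vertex, the bags containing it form a connected subtree. Here edge (3,1) lies in no bag, so the decomposition is invalid.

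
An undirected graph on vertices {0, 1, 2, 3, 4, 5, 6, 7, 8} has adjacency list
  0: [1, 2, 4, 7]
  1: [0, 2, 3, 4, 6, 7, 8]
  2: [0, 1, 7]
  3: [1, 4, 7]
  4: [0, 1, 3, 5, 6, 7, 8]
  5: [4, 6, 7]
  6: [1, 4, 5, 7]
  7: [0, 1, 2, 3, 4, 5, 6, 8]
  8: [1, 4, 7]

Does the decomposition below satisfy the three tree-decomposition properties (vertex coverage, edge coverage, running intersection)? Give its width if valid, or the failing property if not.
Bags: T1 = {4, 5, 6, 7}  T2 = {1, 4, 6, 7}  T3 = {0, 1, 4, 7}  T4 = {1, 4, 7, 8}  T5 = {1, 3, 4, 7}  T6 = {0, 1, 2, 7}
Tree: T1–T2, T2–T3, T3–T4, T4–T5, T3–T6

Yes; width 3.

Vertex coverage: the bags together contain {0, 1, 2, 3, 4, 5, 6, 7, 8}, the full vertex set. Edge coverage: each edge of G has both endpoints in at least one bag. Running intersection: for every vertex, the bags containing it form a connected subtree. All three properties hold, so this is a valid tree decomposition of width max|bag| − 1 = 3, and hence tw(G) ≤ 3.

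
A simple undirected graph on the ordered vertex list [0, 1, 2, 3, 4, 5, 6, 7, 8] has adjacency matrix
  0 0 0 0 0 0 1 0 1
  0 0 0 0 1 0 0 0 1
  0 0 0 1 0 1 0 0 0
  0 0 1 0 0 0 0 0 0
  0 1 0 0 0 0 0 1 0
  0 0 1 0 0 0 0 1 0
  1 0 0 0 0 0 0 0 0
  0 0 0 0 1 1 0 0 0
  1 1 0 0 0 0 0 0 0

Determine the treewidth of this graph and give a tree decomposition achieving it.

The largest bag has 2 vertices, giving width 1; this decomposition certifies tw(G) ≤ 1. G has an edge, so its treewidth is at least 1. Hence tw(G) = 1 exactly.

Treewidth 1.
Bags: B1 = {0, 6}  B2 = {0, 8}  B3 = {1, 8}  B4 = {1, 4}  B5 = {4, 7}  B6 = {5, 7}  B7 = {2, 5}  B8 = {2, 3}
Tree: B1–B2, B2–B3, B3–B4, B4–B5, B5–B6, B6–B7, B7–B8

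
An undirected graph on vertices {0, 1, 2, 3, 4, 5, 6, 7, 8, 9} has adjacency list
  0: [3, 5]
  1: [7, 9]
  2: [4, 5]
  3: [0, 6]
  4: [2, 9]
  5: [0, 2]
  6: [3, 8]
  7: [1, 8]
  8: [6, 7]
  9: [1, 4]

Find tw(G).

2

A width-2 tree decomposition is:
Bags: B1 = {0, 3, 6}  B2 = {0, 5, 6}  B3 = {2, 5, 6}  B4 = {2, 4, 6}  B5 = {4, 6, 9}  B6 = {1, 6, 9}  B7 = {1, 6, 7}  B8 = {6, 7, 8}
Tree: B1–B2, B2–B3, B3–B4, B4–B5, B5–B6, B6–B7, B7–B8
Every bag has size at most 3, so the width is 3 − 1 = 2 and tw(G) ≤ 2. The edges 6–3–0–5–2–4–9–1–7–8–6 form a cycle, so G is not a tree and its treewidth is at least 2. Therefore the treewidth is 2.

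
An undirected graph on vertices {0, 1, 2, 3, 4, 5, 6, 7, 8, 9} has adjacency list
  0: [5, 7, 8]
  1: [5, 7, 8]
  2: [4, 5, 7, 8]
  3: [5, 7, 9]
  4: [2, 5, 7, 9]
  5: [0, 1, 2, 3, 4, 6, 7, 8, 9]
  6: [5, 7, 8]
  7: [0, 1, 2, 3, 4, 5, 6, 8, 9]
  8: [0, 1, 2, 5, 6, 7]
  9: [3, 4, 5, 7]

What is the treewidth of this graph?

3

A width-3 tree decomposition is:
Bags: B1 = {0, 5, 7, 8}  B2 = {5, 6, 7, 8}  B3 = {2, 5, 7, 8}  B4 = {2, 4, 5, 7}  B5 = {1, 5, 7, 8}  B6 = {4, 5, 7, 9}  B7 = {3, 5, 7, 9}
Tree: B1–B2, B1–B3, B3–B4, B3–B5, B4–B6, B6–B7
Every bag has size at most 4, so the width is 4 − 1 = 3 and tw(G) ≤ 3. On the other hand G contains the 4-clique {0, 5, 7, 8}. A clique must lie in a single bag of any decomposition, so no decomposition can have width below 3. Therefore the treewidth is 3.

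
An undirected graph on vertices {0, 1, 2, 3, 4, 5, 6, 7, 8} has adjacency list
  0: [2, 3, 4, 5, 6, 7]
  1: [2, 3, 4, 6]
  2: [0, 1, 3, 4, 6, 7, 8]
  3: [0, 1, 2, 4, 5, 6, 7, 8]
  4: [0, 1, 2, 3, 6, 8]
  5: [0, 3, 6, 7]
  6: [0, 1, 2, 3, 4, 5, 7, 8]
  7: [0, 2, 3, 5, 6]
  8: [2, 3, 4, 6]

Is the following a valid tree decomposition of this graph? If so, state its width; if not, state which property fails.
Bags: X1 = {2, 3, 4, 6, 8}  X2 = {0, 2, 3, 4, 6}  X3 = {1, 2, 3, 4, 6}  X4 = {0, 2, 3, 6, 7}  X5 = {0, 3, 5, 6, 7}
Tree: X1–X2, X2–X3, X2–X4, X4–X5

Yes; width 4.

Checking the three conditions: (i) the bags cover all of {0, 1, 2, 3, 4, 5, 6, 7, 8}; (ii) for each edge, some bag contains both endpoints; (iii) the bags containing any fixed vertex form a subtree. All hold, so the decomposition is valid with width 5 − 1 = 4.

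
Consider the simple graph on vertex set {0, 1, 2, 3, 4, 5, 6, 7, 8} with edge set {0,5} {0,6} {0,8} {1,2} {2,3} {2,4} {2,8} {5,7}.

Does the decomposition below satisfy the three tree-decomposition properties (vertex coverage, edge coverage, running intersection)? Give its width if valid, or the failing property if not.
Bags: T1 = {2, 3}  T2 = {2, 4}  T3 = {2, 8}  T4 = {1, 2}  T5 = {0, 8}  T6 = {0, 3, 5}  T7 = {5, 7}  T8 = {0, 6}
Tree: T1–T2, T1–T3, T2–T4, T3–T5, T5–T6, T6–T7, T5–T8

A tree decomposition must satisfy three properties: every vertex lies in some bag; for every edge, both endpoints lie together in some bag; and for every vertex, the bags containing it form a connected subtree. Here bags containing vertex 3 are not connected in the tree, so the decomposition is invalid.

No — bags containing vertex 3 are not connected in the tree.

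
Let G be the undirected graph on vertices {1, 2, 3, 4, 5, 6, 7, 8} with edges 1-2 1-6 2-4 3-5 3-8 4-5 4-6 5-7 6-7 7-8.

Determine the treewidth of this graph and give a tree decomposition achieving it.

Each bag holds 3 vertices, so the decomposition has width 2, which upper-bounds the treewidth. Since 3–8–7–5–3 is a cycle in G, G is not acyclic. Forests are exactly the graphs of treewidth ≤ 1, so tw(G) ≥ 2. Combining the bounds, tw(G) = 2.

Treewidth 2.
Bags: B1 = {3, 5, 8}  B2 = {5, 7, 8}  B3 = {4, 5, 7}  B4 = {4, 6, 7}  B5 = {2, 4, 6}  B6 = {1, 2, 6}
Tree: B1–B2, B2–B3, B3–B4, B4–B5, B5–B6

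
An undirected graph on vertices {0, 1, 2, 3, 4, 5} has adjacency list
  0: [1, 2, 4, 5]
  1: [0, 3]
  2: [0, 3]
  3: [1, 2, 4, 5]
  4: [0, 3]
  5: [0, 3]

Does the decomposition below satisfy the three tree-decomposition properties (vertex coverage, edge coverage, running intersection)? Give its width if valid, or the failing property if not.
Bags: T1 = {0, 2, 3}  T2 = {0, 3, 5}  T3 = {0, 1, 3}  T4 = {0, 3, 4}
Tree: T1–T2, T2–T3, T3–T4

Every vertex of G appears in some bag (union = {0, 1, 2, 3, 4, 5}); every edge is covered by a bag; and for each vertex v the set of bags containing v is connected in the bag tree. The decomposition is therefore valid. The largest bag has 3 vertices, so the width is 2.

Yes; width 2.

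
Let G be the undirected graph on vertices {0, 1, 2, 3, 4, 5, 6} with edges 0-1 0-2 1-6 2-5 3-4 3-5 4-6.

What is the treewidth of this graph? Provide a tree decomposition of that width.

Every bag has size at most 3, so the width is 3 − 1 = 2 and tw(G) ≤ 2. The edges 3–5–2–0–1–6–4–3 form a cycle, so G is not a tree and its treewidth is at least 2. Therefore the treewidth is 2.

Treewidth 2.
Bags: B1 = {2, 3, 5}  B2 = {0, 2, 3}  B3 = {0, 1, 3}  B4 = {1, 3, 6}  B5 = {3, 4, 6}
Tree: B1–B2, B2–B3, B3–B4, B4–B5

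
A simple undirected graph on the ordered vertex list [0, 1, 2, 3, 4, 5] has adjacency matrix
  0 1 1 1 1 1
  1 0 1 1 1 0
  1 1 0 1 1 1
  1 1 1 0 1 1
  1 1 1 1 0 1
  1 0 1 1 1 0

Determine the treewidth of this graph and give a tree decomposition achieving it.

The largest bag has 5 vertices, giving width 4; this decomposition certifies tw(G) ≤ 4. Conversely, {0, 1, 2, 3, 4} is a clique of size 5, and the vertices of any clique must share a bag in every tree decomposition; so some bag has ≥ 5 vertices and tw(G) ≥ 4. The upper and lower bounds meet at 4, so that is the treewidth.

Treewidth 4.
Bags: B1 = {0, 2, 3, 4, 5}  B2 = {0, 1, 2, 3, 4}
Tree: B1–B2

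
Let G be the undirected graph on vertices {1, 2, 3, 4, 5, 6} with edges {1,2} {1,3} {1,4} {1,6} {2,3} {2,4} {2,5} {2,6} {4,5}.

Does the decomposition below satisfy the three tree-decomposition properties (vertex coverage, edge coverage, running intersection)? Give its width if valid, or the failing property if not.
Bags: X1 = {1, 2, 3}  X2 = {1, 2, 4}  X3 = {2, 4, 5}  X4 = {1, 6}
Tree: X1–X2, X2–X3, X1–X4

No — edge (2,6) lies in no bag.

A tree decomposition must satisfy three properties: every vertex lies in some bag; for every edge, both endpoints lie together in some bag; and for every vertex, the bags containing it form a connected subtree. Here edge (2,6) lies in no bag, so the decomposition is invalid.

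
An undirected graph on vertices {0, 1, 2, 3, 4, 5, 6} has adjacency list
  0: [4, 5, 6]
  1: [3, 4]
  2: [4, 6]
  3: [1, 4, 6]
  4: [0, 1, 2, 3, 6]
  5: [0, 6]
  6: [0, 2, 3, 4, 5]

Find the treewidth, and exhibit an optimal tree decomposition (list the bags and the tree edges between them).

The largest bag has 3 vertices, giving width 2; this decomposition certifies tw(G) ≤ 2. Conversely, {1, 3, 4} is a clique of size 3, and the vertices of any clique must share a bag in every tree decomposition; so some bag has ≥ 3 vertices and tw(G) ≥ 2. Therefore the treewidth is 2.

Treewidth 2.
One optimal decomposition is:
Bags: B1 = {2, 4, 6}  B2 = {0, 4, 6}  B3 = {3, 4, 6}  B4 = {1, 3, 4}  B5 = {0, 5, 6}
Tree: B1–B2, B1–B3, B3–B4, B2–B5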